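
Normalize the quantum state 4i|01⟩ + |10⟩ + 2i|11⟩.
0.8729i|01⟩ + 0.2182|10⟩ + 0.4364i|11⟩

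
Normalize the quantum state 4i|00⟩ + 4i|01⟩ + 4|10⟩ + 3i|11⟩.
0.5298i|00⟩ + 0.5298i|01⟩ + 0.5298|10⟩ + 0.3974i|11⟩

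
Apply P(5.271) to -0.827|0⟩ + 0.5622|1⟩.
-0.827|0⟩ + (0.298 - 0.4767i)|1⟩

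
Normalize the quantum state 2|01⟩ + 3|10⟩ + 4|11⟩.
0.3714|01⟩ + 0.5571|10⟩ + 0.7428|11⟩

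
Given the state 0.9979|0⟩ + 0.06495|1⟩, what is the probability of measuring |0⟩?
0.9958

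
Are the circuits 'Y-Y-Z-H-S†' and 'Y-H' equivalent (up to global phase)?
No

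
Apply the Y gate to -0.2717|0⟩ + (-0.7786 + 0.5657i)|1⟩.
(0.5657 + 0.7786i)|0⟩ - 0.2717i|1⟩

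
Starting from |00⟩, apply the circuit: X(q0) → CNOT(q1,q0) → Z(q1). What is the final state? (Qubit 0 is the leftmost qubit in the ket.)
|10⟩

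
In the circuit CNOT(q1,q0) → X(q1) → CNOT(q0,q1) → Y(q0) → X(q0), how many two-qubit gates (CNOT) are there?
2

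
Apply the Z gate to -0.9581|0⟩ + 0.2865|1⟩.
-0.9581|0⟩ - 0.2865|1⟩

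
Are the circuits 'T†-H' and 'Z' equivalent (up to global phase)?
No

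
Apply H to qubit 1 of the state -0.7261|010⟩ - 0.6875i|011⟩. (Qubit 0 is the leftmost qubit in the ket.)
-0.5134|000⟩ - 0.4861i|001⟩ + 0.5134|010⟩ + 0.4861i|011⟩

H on qubit 1 mixes each pair of kets that differ only in qubit 1: amplitudes (a, b) of (|…0…⟩, |…1…⟩) become ((a + b)/√2, (a − b)/√2). Kets absent from the input have amplitude 0.
(|000⟩, |010⟩): (a, b) = (0, -0.7261) → (-0.5134, 0.5134)
(|001⟩, |011⟩): (a, b) = (0, -0.6875i) → (-0.4861i, 0.4861i)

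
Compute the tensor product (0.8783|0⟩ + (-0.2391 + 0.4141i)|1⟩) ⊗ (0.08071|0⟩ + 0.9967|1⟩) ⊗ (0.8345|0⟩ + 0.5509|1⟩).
0.05916|000⟩ + 0.03905|001⟩ + 0.7305|010⟩ + 0.4823|011⟩ + (-0.0161 + 0.02789i)|100⟩ + (-0.01063 + 0.01841i)|101⟩ + (-0.1989 + 0.3444i)|110⟩ + (-0.1313 + 0.2274i)|111⟩

amp(|b₁b₂…⟩) = product of the factor amplitudes for bits b₁, b₂, …; only kets whose every factor amplitude is nonzero survive.
|000⟩: (0.8783)(0.08071)(0.8345) = 0.05916
|001⟩: (0.8783)(0.08071)(0.5509) = 0.03905
|010⟩: (0.8783)(0.9967)(0.8345) = 0.7305
|011⟩: (0.8783)(0.9967)(0.5509) = 0.4823
|100⟩: (-0.2391 + 0.4141i)(0.08071)(0.8345) = (-0.0161 + 0.02789i)
|101⟩: (-0.2391 + 0.4141i)(0.08071)(0.5509) = (-0.01063 + 0.01841i)
|110⟩: (-0.2391 + 0.4141i)(0.9967)(0.8345) = (-0.1989 + 0.3444i)
|111⟩: (-0.2391 + 0.4141i)(0.9967)(0.5509) = (-0.1313 + 0.2274i)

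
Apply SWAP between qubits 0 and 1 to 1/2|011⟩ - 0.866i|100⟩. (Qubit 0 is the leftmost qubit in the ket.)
-0.866i|010⟩ + 1/2|101⟩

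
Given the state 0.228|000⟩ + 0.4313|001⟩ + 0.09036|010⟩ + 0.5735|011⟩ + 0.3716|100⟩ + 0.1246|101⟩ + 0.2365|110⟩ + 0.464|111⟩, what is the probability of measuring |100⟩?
0.1381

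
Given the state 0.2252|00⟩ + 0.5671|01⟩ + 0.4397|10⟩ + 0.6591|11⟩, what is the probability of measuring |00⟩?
0.05072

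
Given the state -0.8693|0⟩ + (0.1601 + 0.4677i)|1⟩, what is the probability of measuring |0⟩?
0.7557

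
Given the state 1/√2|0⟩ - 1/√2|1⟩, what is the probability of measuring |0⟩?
1/2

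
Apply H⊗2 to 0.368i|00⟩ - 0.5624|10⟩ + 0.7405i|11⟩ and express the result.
(-0.2812 + 0.5543i)|00⟩ + (-0.2812 - 0.1863i)|01⟩ + (0.2812 - 0.1863i)|10⟩ + (0.2812 + 0.5543i)|11⟩

H⊗2 gives amp(|y⟩) = (1/2) Σ_x (−1)^(x·y) amp(|x⟩), where x·y is the number of positions in which both x and y have a 1.
|00⟩: (0.368i - 0.5624 + 0.7405i)/2 = (-0.2812 + 0.5543i)
|01⟩: (0.368i - 0.5624 - 0.7405i)/2 = (-0.2812 - 0.1863i)
|10⟩: (0.368i + 0.5624 - 0.7405i)/2 = (0.2812 - 0.1863i)
|11⟩: (0.368i + 0.5624 + 0.7405i)/2 = (0.2812 + 0.5543i)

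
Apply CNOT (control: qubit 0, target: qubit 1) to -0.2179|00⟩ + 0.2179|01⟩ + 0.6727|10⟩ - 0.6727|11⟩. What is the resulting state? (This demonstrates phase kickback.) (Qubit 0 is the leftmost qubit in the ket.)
-0.2179|00⟩ + 0.2179|01⟩ - 0.6727|10⟩ + 0.6727|11⟩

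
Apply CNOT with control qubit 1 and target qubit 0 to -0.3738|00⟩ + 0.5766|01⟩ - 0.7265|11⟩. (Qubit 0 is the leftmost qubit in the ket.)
-0.3738|00⟩ - 0.7265|01⟩ + 0.5766|11⟩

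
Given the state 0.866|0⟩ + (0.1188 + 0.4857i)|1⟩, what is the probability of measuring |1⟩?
0.25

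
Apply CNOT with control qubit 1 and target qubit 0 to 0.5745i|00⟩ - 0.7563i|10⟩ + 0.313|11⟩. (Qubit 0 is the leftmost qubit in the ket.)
0.5745i|00⟩ + 0.313|01⟩ - 0.7563i|10⟩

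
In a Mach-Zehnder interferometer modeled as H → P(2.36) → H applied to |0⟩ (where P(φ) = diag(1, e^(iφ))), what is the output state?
(0.1451 + 0.3522i)|0⟩ + (0.8549 - 0.3522i)|1⟩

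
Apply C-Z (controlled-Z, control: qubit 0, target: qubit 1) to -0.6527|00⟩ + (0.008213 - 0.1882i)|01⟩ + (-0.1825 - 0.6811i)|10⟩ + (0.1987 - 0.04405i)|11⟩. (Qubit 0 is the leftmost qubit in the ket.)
-0.6527|00⟩ + (0.008213 - 0.1882i)|01⟩ + (-0.1825 - 0.6811i)|10⟩ + (-0.1987 + 0.04405i)|11⟩

C-Z leaves the control-|0⟩ kets |00⟩, |01⟩ unchanged and applies Z to qubit 1 on the control-|1⟩ pair (|10⟩, |11⟩).
Z = [[1, 0], [0, -1]].
With a = amp(|10⟩) = (-0.1825 - 0.6811i) and b = amp(|11⟩) = (0.1987 - 0.04405i):
new amp(|10⟩) = (1)·a = (-0.1825 - 0.6811i)
new amp(|11⟩) = (-1)·b = (-0.1987 + 0.04405i)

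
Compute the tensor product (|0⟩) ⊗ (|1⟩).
|01⟩

amp(|b₁b₂…⟩) = product of the factor amplitudes for bits b₁, b₂, …; only kets whose every factor amplitude is nonzero survive.
|01⟩: (1)(1) = 1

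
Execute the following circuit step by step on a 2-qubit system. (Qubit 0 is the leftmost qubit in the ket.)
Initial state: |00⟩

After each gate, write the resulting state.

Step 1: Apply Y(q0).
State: i|10⟩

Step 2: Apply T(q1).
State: i|10⟩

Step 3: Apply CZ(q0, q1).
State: i|10⟩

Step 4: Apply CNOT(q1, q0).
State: i|10⟩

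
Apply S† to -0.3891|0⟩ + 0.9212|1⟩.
-0.3891|0⟩ - 0.9212i|1⟩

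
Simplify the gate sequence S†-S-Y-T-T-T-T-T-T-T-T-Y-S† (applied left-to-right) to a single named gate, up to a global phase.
S†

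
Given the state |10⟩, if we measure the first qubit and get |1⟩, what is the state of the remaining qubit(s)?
|0⟩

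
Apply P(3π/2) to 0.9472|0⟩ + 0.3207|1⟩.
0.9472|0⟩ - 0.3207i|1⟩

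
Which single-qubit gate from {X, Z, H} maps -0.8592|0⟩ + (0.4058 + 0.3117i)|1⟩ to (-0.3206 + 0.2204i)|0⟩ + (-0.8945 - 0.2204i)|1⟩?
H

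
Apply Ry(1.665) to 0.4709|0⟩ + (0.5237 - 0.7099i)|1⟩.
(-0.07041 + 0.5251i)|0⟩ + (0.7008 - 0.4778i)|1⟩

Ry(1.665) = [[cos(θ/2), −sin(θ/2)], [sin(θ/2), cos(θ/2)]]; θ = 1.665, cos(θ/2) ≈ 0.673029, sin(θ/2) ≈ 0.739616.
With a = amp(|0⟩) = 0.4709 and b = amp(|1⟩) = (0.5237 - 0.7099i):
new amp(|0⟩) = (0.673029)·a + (-0.739616)·b = (-0.07041 + 0.5251i)
new amp(|1⟩) = (0.739616)·a + (0.673029)·b = (0.7008 - 0.4778i)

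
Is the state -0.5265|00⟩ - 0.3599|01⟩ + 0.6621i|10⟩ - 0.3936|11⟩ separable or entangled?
Entangled

Writing the state as a|00⟩ + b|01⟩ + c|10⟩ + d|11⟩, it is a product state iff ad − bc = 0.
Here (a, b, c, d) = (-0.5265, -0.3599, 0.6621i, -0.3936): ad − bc = (-0.5265)(-0.3936) − (-0.3599)(0.6621i) = (0.2072 + 0.2383i) ≠ 0, so the state is entangled.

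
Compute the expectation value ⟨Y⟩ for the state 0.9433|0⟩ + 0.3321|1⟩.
0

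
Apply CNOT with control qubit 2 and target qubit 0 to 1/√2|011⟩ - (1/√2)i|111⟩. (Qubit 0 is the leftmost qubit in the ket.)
-(1/√2)i|011⟩ + 1/√2|111⟩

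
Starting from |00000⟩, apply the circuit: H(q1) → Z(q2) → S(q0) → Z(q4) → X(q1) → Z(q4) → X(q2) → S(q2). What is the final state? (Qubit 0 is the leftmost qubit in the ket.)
(1/√2)i|00100⟩ + (1/√2)i|01100⟩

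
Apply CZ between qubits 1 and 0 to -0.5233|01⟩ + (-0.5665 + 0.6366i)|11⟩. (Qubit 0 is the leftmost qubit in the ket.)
-0.5233|01⟩ + (0.5665 - 0.6366i)|11⟩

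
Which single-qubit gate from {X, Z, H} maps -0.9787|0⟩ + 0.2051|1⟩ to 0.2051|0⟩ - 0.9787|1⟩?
X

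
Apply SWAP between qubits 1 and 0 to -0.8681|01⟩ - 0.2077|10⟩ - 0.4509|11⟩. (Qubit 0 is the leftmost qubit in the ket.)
-0.2077|01⟩ - 0.8681|10⟩ - 0.4509|11⟩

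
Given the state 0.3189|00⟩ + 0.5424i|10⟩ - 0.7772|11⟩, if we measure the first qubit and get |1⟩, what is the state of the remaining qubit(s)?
0.5723i|0⟩ - 0.82|1⟩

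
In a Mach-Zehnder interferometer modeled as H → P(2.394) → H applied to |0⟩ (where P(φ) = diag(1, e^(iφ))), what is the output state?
(0.1333 + 0.3399i)|0⟩ + (0.8667 - 0.3399i)|1⟩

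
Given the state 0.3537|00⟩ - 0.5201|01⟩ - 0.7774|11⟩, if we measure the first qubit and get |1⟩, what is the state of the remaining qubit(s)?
-|1⟩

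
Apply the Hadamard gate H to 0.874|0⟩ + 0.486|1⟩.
0.9617|0⟩ + 0.2744|1⟩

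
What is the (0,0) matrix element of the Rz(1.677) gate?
(0.6686 - 0.7436i)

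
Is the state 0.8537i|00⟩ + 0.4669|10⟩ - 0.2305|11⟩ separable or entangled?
Entangled

Writing the state as a|00⟩ + b|01⟩ + c|10⟩ + d|11⟩, it is a product state iff ad − bc = 0.
Here (a, b, c, d) = (0.8537i, 0, 0.4669, -0.2305): ad − bc = (0.8537i)(-0.2305) − (0)(0.4669) = -0.1968i ≠ 0, so the state is entangled.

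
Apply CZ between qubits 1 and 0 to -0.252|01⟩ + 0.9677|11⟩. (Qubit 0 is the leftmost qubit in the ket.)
-0.252|01⟩ - 0.9677|11⟩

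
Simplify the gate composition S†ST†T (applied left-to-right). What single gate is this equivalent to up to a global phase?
I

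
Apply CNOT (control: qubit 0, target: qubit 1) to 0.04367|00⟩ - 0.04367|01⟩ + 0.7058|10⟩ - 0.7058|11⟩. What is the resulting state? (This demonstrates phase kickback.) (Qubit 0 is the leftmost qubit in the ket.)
0.04367|00⟩ - 0.04367|01⟩ - 0.7058|10⟩ + 0.7058|11⟩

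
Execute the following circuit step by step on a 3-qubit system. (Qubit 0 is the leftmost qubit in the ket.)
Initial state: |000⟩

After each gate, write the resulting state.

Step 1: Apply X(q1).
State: |010⟩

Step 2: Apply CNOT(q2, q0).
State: |010⟩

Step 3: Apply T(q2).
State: |010⟩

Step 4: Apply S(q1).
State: i|010⟩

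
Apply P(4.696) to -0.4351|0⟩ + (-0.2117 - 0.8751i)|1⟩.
-0.4351|0⟩ + (-0.8715 + 0.226i)|1⟩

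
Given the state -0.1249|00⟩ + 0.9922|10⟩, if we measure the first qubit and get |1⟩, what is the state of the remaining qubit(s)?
|0⟩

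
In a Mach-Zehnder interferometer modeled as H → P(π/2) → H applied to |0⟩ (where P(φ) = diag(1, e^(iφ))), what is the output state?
(1/2 + (1/2)i)|0⟩ + (1/2 - (1/2)i)|1⟩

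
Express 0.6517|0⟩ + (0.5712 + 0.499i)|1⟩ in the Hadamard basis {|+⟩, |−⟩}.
(0.8647 + 0.3528i)|+⟩ + (0.05692 - 0.3528i)|−⟩

With |ψ⟩ = α|0⟩ + β|1⟩, the Hadamard-basis coefficients are ⟨+|ψ⟩ = (α + β)/√2 and ⟨−|ψ⟩ = (α − β)/√2.
Here α = 0.6517, β = (0.5712 + 0.499i): (α + β)/√2 = (0.8647 + 0.3528i), (α − β)/√2 = (0.05692 - 0.3528i).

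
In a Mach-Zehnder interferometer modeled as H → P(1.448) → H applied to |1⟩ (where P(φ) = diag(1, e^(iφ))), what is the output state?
(0.4388 - 0.4962i)|0⟩ + (0.5612 + 0.4962i)|1⟩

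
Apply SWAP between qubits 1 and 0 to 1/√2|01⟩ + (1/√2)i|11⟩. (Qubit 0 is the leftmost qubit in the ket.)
1/√2|10⟩ + (1/√2)i|11⟩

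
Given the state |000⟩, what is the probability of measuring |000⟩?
1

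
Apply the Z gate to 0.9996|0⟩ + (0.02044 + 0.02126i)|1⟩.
0.9996|0⟩ + (-0.02044 - 0.02126i)|1⟩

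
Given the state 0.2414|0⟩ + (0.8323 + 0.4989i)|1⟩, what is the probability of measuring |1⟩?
0.9416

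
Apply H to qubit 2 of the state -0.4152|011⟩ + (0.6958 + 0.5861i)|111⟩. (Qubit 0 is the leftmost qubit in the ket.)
-0.2936|010⟩ + 0.2936|011⟩ + (0.492 + 0.4144i)|110⟩ + (-0.492 - 0.4144i)|111⟩

H on qubit 2 mixes each pair of kets that differ only in qubit 2: amplitudes (a, b) of (|…0…⟩, |…1…⟩) become ((a + b)/√2, (a − b)/√2). Kets absent from the input have amplitude 0.
(|010⟩, |011⟩): (a, b) = (0, -0.4152) → (-0.2936, 0.2936)
(|110⟩, |111⟩): (a, b) = (0, (0.6958 + 0.5861i)) → ((0.492 + 0.4144i), (-0.492 - 0.4144i))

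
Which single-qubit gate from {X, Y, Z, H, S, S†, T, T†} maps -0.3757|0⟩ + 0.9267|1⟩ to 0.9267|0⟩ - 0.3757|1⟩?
X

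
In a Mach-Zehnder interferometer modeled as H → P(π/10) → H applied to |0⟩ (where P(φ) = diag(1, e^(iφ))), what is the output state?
(0.9755 + 0.1545i)|0⟩ + (0.02447 - 0.1545i)|1⟩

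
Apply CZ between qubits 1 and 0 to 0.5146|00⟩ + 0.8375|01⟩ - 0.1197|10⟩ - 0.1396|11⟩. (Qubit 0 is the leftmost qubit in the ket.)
0.5146|00⟩ + 0.8375|01⟩ - 0.1197|10⟩ + 0.1396|11⟩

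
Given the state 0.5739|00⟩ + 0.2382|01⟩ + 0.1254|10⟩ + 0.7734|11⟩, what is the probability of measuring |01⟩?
0.05674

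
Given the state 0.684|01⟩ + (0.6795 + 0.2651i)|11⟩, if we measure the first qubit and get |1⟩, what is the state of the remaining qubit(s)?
(0.9316 + 0.3635i)|1⟩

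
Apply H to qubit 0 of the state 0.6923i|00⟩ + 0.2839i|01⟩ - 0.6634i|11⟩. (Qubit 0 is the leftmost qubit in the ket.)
0.4895i|00⟩ - 0.2683i|01⟩ + 0.4895i|10⟩ + 0.6698i|11⟩

H on qubit 0 mixes each pair of kets that differ only in qubit 0: amplitudes (a, b) of (|…0…⟩, |…1…⟩) become ((a + b)/√2, (a − b)/√2). Kets absent from the input have amplitude 0.
(|00⟩, |10⟩): (a, b) = (0.6923i, 0) → (0.4895i, 0.4895i)
(|01⟩, |11⟩): (a, b) = (0.2839i, -0.6634i) → (-0.2683i, 0.6698i)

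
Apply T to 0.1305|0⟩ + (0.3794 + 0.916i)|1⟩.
0.1305|0⟩ + (-0.3794 + 0.916i)|1⟩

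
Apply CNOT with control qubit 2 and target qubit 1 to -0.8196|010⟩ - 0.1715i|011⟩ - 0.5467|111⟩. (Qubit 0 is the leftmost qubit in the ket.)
-0.1715i|001⟩ - 0.8196|010⟩ - 0.5467|101⟩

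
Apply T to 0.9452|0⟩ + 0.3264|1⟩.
0.9452|0⟩ + (0.2308 + 0.2308i)|1⟩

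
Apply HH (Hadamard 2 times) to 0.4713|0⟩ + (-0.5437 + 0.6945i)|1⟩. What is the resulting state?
0.4713|0⟩ + (-0.5437 + 0.6945i)|1⟩

H² = I, so an even number of Hadamards cancels: H^2 = I and the state is unchanged.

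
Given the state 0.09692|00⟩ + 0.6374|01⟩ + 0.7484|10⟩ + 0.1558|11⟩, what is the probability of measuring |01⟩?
0.4063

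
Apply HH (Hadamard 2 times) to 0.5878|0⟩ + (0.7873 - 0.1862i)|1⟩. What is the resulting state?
0.5878|0⟩ + (0.7873 - 0.1862i)|1⟩

H² = I, so an even number of Hadamards cancels: H^2 = I and the state is unchanged.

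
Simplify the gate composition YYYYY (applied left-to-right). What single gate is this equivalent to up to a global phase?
Y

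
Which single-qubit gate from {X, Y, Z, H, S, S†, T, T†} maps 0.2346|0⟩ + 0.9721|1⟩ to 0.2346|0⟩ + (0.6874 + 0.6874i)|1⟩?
T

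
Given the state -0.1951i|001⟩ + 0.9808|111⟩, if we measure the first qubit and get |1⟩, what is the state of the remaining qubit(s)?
|11⟩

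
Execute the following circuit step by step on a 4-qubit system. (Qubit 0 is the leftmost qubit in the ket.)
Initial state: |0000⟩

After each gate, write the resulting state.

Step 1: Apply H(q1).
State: 1/√2|0000⟩ + 1/√2|0100⟩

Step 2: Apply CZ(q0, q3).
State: 1/√2|0000⟩ + 1/√2|0100⟩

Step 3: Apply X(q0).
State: 1/√2|1000⟩ + 1/√2|1100⟩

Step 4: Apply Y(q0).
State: -(1/√2)i|0000⟩ - (1/√2)i|0100⟩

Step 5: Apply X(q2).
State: -(1/√2)i|0010⟩ - (1/√2)i|0110⟩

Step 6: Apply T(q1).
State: -(1/√2)i|0010⟩ + (1/2 - (1/2)i)|0110⟩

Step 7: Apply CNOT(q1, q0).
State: -(1/√2)i|0010⟩ + (1/2 - (1/2)i)|1110⟩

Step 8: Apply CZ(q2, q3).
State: -(1/√2)i|0010⟩ + (1/2 - (1/2)i)|1110⟩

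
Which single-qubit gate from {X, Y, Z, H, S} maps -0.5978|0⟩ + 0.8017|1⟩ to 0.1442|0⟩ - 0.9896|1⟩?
H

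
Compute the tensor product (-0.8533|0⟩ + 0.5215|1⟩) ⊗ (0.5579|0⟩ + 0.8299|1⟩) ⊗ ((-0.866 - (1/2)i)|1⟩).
(0.4123 + 0.238i)|001⟩ + (0.6133 + 0.3541i)|011⟩ + (-0.252 - 0.1455i)|101⟩ + (-0.3748 - 0.2164i)|111⟩

amp(|b₁b₂…⟩) = product of the factor amplitudes for bits b₁, b₂, …; only kets whose every factor amplitude is nonzero survive.
|001⟩: (-0.8533)(0.5579)(-0.866 - (1/2)i) = (0.4123 + 0.238i)
|011⟩: (-0.8533)(0.8299)(-0.866 - (1/2)i) = (0.6133 + 0.3541i)
|101⟩: (0.5215)(0.5579)(-0.866 - (1/2)i) = (-0.252 - 0.1455i)
|111⟩: (0.5215)(0.8299)(-0.866 - (1/2)i) = (-0.3748 - 0.2164i)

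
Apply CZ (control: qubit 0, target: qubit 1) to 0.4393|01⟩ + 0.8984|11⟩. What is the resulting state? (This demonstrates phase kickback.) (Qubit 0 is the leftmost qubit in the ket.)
0.4393|01⟩ - 0.8984|11⟩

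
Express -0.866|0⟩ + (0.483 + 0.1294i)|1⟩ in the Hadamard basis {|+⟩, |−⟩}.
(-0.2708 + 0.0915i)|+⟩ + (-0.9539 - 0.0915i)|−⟩

With |ψ⟩ = α|0⟩ + β|1⟩, the Hadamard-basis coefficients are ⟨+|ψ⟩ = (α + β)/√2 and ⟨−|ψ⟩ = (α − β)/√2.
Here α = -0.866, β = (0.483 + 0.1294i): (α + β)/√2 = (-0.2708 + 0.0915i), (α − β)/√2 = (-0.9539 - 0.0915i).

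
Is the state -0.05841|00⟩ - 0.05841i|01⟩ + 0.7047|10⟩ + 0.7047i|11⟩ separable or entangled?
Separable

Writing the state as a|00⟩ + b|01⟩ + c|10⟩ + d|11⟩, it is a product state iff ad − bc = 0.
Here (a, b, c, d) = (-0.05841, -0.05841i, 0.7047, 0.7047i): ad − bc = (-0.05841)(0.7047i) − (-0.05841i)(0.7047) = 0, so the state is separable.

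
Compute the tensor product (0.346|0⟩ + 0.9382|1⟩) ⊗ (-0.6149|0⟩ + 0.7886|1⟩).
-0.2128|00⟩ + 0.2729|01⟩ - 0.5769|10⟩ + 0.7399|11⟩

amp(|b₁b₂…⟩) = product of the factor amplitudes for bits b₁, b₂, …; only kets whose every factor amplitude is nonzero survive.
|00⟩: (0.346)(-0.6149) = -0.2128
|01⟩: (0.346)(0.7886) = 0.2729
|10⟩: (0.9382)(-0.6149) = -0.5769
|11⟩: (0.9382)(0.7886) = 0.7399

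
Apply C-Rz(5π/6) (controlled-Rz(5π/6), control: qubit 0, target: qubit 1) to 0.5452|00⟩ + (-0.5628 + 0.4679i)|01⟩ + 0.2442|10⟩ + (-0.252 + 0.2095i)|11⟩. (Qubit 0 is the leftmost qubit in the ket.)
0.5452|00⟩ + (-0.5628 + 0.4679i)|01⟩ + (0.0632 - 0.2359i)|10⟩ + (-0.2676 - 0.1892i)|11⟩

C-Rz(5π/6) leaves the control-|0⟩ kets |00⟩, |01⟩ unchanged and applies Rz(5π/6) to qubit 1 on the control-|1⟩ pair (|10⟩, |11⟩).
Rz(5π/6) = [[e^(−iθ/2), 0], [0, e^(iθ/2)]] with e^(±iθ/2) = cos(θ/2) ± i·sin(θ/2); θ = 5π/6, cos(θ/2) ≈ 0.258819, sin(θ/2) ≈ 0.965926.
With a = amp(|10⟩) = 0.2442 and b = amp(|11⟩) = (-0.252 + 0.2095i):
new amp(|10⟩) = (0.258819 - 0.965926i)·a = (0.0632 - 0.2359i)
new amp(|11⟩) = (0.258819 + 0.965926i)·b = (-0.2676 - 0.1892i)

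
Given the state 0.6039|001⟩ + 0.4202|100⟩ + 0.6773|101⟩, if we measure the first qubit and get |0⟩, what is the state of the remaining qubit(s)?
|01⟩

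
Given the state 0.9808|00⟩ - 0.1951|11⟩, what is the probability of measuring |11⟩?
0.03806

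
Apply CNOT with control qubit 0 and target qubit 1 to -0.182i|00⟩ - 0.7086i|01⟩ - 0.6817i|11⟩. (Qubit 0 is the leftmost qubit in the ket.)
-0.182i|00⟩ - 0.7086i|01⟩ - 0.6817i|10⟩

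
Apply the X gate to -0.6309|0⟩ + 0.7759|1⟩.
0.7759|0⟩ - 0.6309|1⟩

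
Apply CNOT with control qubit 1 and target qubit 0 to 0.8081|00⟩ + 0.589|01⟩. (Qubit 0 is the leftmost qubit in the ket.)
0.8081|00⟩ + 0.589|11⟩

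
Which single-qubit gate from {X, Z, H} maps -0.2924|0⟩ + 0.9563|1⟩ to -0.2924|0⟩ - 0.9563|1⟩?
Z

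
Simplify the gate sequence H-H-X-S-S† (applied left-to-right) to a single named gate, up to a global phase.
X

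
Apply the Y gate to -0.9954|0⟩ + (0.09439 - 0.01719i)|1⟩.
(-0.01719 - 0.09439i)|0⟩ - 0.9954i|1⟩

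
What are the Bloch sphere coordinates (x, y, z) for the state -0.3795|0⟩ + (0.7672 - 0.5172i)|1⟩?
(-0.5823, 0.3926, -0.7121)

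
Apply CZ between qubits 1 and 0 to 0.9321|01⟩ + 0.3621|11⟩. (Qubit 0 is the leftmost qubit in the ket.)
0.9321|01⟩ - 0.3621|11⟩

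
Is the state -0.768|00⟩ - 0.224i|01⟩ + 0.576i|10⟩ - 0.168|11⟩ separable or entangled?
Separable

Writing the state as a|00⟩ + b|01⟩ + c|10⟩ + d|11⟩, it is a product state iff ad − bc = 0.
Here (a, b, c, d) = (-0.768, -0.224i, 0.576i, -0.168): ad − bc = (-0.768)(-0.168) − (-0.224i)(0.576i) = 0, so the state is separable.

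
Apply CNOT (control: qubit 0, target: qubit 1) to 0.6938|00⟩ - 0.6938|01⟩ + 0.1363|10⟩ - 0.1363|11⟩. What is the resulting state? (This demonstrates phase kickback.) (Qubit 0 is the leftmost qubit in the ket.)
0.6938|00⟩ - 0.6938|01⟩ - 0.1363|10⟩ + 0.1363|11⟩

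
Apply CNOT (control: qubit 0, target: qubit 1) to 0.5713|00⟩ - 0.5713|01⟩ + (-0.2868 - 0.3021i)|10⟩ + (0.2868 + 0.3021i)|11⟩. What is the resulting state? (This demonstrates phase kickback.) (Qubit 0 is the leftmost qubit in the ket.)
0.5713|00⟩ - 0.5713|01⟩ + (0.2868 + 0.3021i)|10⟩ + (-0.2868 - 0.3021i)|11⟩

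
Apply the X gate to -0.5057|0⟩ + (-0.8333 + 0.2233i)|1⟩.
(-0.8333 + 0.2233i)|0⟩ - 0.5057|1⟩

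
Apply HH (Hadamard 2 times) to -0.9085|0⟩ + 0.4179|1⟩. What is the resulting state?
-0.9085|0⟩ + 0.4179|1⟩

H² = I, so an even number of Hadamards cancels: H^2 = I and the state is unchanged.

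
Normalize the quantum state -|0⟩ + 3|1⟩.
-0.3162|0⟩ + 0.9487|1⟩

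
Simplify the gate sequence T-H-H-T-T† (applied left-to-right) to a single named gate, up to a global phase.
T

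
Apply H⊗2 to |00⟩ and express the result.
1/2|00⟩ + 1/2|01⟩ + 1/2|10⟩ + 1/2|11⟩

H⊗2 gives amp(|y⟩) = (1/2) Σ_x (−1)^(x·y) amp(|x⟩), where x·y is the number of positions in which both x and y have a 1.
|00⟩: (1)/2 = 1/2
|01⟩: (1)/2 = 1/2
|10⟩: (1)/2 = 1/2
|11⟩: (1)/2 = 1/2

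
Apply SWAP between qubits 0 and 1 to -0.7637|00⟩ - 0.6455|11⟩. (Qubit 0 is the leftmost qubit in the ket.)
-0.7637|00⟩ - 0.6455|11⟩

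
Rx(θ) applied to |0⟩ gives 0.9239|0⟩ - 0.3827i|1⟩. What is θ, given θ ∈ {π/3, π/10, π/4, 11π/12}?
π/4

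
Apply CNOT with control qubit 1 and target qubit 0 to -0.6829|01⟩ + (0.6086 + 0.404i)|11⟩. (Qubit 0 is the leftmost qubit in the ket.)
(0.6086 + 0.404i)|01⟩ - 0.6829|11⟩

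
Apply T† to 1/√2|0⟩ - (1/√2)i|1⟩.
1/√2|0⟩ + (-1/2 - (1/2)i)|1⟩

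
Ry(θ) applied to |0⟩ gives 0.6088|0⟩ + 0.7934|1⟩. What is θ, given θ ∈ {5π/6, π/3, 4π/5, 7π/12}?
7π/12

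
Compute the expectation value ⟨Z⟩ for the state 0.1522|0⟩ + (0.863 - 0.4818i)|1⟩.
-0.9537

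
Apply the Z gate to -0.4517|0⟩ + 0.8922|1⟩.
-0.4517|0⟩ - 0.8922|1⟩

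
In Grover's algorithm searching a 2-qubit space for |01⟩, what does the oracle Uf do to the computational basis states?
Uf|x⟩ = -|x⟩ if x = 01, else |x⟩ (phase flip on target)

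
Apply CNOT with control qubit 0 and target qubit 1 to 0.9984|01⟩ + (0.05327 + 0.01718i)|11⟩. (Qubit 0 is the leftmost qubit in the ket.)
0.9984|01⟩ + (0.05327 + 0.01718i)|10⟩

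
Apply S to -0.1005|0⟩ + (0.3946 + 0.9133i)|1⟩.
-0.1005|0⟩ + (-0.9133 + 0.3946i)|1⟩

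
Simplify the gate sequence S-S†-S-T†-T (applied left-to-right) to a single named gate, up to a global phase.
S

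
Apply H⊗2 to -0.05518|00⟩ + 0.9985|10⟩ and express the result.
0.4717|00⟩ + 0.4717|01⟩ - 0.5268|10⟩ - 0.5268|11⟩

H⊗2 gives amp(|y⟩) = (1/2) Σ_x (−1)^(x·y) amp(|x⟩), where x·y is the number of positions in which both x and y have a 1.
|00⟩: (-0.05518 + 0.9985)/2 = 0.4717
|01⟩: (-0.05518 + 0.9985)/2 = 0.4717
|10⟩: (-0.05518 - 0.9985)/2 = -0.5268
|11⟩: (-0.05518 - 0.9985)/2 = -0.5268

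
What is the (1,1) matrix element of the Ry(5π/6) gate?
0.2588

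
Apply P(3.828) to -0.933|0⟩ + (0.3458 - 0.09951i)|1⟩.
-0.933|0⟩ + (-0.3306 - 0.1422i)|1⟩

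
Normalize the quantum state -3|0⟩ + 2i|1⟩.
-0.8321|0⟩ + 0.5547i|1⟩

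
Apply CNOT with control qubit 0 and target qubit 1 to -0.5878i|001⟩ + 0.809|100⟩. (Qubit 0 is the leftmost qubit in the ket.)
-0.5878i|001⟩ + 0.809|110⟩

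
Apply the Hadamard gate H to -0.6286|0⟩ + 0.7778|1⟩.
0.1055|0⟩ - 0.9945|1⟩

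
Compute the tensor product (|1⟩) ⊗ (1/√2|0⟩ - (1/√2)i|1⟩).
1/√2|10⟩ - (1/√2)i|11⟩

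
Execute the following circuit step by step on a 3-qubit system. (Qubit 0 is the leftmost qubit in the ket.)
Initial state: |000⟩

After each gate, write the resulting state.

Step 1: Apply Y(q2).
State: i|001⟩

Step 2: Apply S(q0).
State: i|001⟩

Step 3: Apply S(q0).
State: i|001⟩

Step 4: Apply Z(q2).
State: -i|001⟩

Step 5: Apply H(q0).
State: -(1/√2)i|001⟩ - (1/√2)i|101⟩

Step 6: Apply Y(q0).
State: -1/√2|001⟩ + 1/√2|101⟩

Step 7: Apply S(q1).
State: -1/√2|001⟩ + 1/√2|101⟩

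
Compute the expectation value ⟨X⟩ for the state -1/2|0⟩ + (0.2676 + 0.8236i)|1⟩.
-0.2676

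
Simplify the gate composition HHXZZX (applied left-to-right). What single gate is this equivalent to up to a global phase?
I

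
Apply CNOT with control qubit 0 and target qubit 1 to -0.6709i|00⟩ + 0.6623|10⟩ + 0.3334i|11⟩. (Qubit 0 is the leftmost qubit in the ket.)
-0.6709i|00⟩ + 0.3334i|10⟩ + 0.6623|11⟩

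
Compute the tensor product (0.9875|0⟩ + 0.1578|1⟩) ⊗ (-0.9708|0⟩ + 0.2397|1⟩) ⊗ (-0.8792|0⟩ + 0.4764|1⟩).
0.8429|000⟩ - 0.4567|001⟩ - 0.2081|010⟩ + 0.1128|011⟩ + 0.1347|100⟩ - 0.07298|101⟩ - 0.03326|110⟩ + 0.01802|111⟩

amp(|b₁b₂…⟩) = product of the factor amplitudes for bits b₁, b₂, …; only kets whose every factor amplitude is nonzero survive.
|000⟩: (0.9875)(-0.9708)(-0.8792) = 0.8429
|001⟩: (0.9875)(-0.9708)(0.4764) = -0.4567
|010⟩: (0.9875)(0.2397)(-0.8792) = -0.2081
|011⟩: (0.9875)(0.2397)(0.4764) = 0.1128
|100⟩: (0.1578)(-0.9708)(-0.8792) = 0.1347
|101⟩: (0.1578)(-0.9708)(0.4764) = -0.07298
|110⟩: (0.1578)(0.2397)(-0.8792) = -0.03326
|111⟩: (0.1578)(0.2397)(0.4764) = 0.01802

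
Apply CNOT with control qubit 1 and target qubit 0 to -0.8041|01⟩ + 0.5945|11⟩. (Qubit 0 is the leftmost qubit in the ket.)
0.5945|01⟩ - 0.8041|11⟩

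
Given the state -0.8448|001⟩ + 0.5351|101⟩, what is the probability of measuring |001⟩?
0.7137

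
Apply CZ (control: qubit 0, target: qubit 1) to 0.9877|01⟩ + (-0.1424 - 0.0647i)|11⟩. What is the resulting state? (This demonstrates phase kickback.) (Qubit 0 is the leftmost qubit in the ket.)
0.9877|01⟩ + (0.1424 + 0.0647i)|11⟩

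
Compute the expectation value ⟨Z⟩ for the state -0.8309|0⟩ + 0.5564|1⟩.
0.3808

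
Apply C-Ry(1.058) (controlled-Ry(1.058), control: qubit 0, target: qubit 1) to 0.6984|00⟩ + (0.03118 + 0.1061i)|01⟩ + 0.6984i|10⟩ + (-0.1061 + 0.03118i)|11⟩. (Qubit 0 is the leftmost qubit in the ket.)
0.6984|00⟩ + (0.03118 + 0.1061i)|01⟩ + (0.05355 + 0.5872i)|10⟩ + (-0.0916 + 0.3794i)|11⟩

C-Ry(1.058) leaves the control-|0⟩ kets |00⟩, |01⟩ unchanged and applies Ry(1.058) to qubit 1 on the control-|1⟩ pair (|10⟩, |11⟩).
Ry(1.058) = [[cos(θ/2), −sin(θ/2)], [sin(θ/2), cos(θ/2)]]; θ = 1.058, cos(θ/2) ≈ 0.863312, sin(θ/2) ≈ 0.50467.
With a = amp(|10⟩) = 0.6984i and b = amp(|11⟩) = (-0.1061 + 0.03118i):
new amp(|10⟩) = (0.863312)·a + (-0.50467)·b = (0.05355 + 0.5872i)
new amp(|11⟩) = (0.50467)·a + (0.863312)·b = (-0.0916 + 0.3794i)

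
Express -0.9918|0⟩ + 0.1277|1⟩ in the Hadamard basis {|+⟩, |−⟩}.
-0.611|+⟩ - 0.7916|−⟩

With |ψ⟩ = α|0⟩ + β|1⟩, the Hadamard-basis coefficients are ⟨+|ψ⟩ = (α + β)/√2 and ⟨−|ψ⟩ = (α − β)/√2.
Here α = -0.9918, β = 0.1277: (α + β)/√2 = -0.611, (α − β)/√2 = -0.7916.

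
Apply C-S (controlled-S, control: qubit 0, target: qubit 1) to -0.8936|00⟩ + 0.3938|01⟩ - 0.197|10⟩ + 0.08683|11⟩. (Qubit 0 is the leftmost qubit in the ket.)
-0.8936|00⟩ + 0.3938|01⟩ - 0.197|10⟩ + 0.08683i|11⟩

C-S leaves the control-|0⟩ kets |00⟩, |01⟩ unchanged and applies S to qubit 1 on the control-|1⟩ pair (|10⟩, |11⟩).
S = [[1, 0], [0, i]].
With a = amp(|10⟩) = -0.197 and b = amp(|11⟩) = 0.08683:
new amp(|10⟩) = (1)·a = -0.197
new amp(|11⟩) = (i)·b = 0.08683i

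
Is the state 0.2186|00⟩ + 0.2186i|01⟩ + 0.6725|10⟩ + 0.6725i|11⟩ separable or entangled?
Separable

Writing the state as a|00⟩ + b|01⟩ + c|10⟩ + d|11⟩, it is a product state iff ad − bc = 0.
Here (a, b, c, d) = (0.2186, 0.2186i, 0.6725, 0.6725i): ad − bc = (0.2186)(0.6725i) − (0.2186i)(0.6725) = 0, so the state is separable.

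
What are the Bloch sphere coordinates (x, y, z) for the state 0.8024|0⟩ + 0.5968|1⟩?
(0.9577, 0, 0.2877)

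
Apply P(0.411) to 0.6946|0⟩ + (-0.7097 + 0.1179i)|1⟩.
0.6946|0⟩ + (-0.6977 - 0.1755i)|1⟩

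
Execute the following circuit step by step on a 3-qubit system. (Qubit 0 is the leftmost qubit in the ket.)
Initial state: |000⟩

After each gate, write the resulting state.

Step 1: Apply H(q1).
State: 1/√2|000⟩ + 1/√2|010⟩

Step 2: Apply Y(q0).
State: (1/√2)i|100⟩ + (1/√2)i|110⟩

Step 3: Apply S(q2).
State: (1/√2)i|100⟩ + (1/√2)i|110⟩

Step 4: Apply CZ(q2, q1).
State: (1/√2)i|100⟩ + (1/√2)i|110⟩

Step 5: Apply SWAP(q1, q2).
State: (1/√2)i|100⟩ + (1/√2)i|101⟩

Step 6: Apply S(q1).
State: (1/√2)i|100⟩ + (1/√2)i|101⟩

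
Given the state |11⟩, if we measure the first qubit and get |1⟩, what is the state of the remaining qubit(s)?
|1⟩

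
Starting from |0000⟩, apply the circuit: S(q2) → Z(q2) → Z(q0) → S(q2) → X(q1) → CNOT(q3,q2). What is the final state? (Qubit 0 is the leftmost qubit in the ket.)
|0100⟩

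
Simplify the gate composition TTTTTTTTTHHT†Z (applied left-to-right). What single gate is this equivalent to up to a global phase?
Z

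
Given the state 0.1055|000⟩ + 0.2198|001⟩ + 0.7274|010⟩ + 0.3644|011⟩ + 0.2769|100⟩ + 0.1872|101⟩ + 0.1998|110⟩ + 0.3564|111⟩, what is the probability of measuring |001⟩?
0.04831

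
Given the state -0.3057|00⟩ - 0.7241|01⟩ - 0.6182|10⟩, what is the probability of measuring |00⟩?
0.09345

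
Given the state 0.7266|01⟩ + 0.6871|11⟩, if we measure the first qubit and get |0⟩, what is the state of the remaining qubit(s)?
|1⟩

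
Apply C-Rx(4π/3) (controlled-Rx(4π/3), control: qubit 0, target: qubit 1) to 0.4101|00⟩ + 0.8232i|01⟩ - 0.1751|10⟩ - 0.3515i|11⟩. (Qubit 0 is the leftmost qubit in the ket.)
0.4101|00⟩ + 0.8232i|01⟩ - 0.2169|10⟩ + 0.3274i|11⟩

C-Rx(4π/3) leaves the control-|0⟩ kets |00⟩, |01⟩ unchanged and applies Rx(4π/3) to qubit 1 on the control-|1⟩ pair (|10⟩, |11⟩).
Rx(4π/3) = [[cos(θ/2), −i·sin(θ/2)], [−i·sin(θ/2), cos(θ/2)]]; θ = 4π/3, cos(θ/2) ≈ -0.5, sin(θ/2) ≈ 0.866025.
With a = amp(|10⟩) = -0.1751 and b = amp(|11⟩) = -0.3515i:
new amp(|10⟩) = (-0.5)·a + (-0.866025i)·b = -0.2169
new amp(|11⟩) = (-0.866025i)·a + (-0.5)·b = 0.3274i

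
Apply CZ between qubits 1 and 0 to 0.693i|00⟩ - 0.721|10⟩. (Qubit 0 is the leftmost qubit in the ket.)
0.693i|00⟩ - 0.721|10⟩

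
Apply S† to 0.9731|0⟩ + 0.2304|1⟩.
0.9731|0⟩ - 0.2304i|1⟩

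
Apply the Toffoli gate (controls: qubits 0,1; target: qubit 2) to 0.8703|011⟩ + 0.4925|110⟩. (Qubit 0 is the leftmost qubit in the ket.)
0.8703|011⟩ + 0.4925|111⟩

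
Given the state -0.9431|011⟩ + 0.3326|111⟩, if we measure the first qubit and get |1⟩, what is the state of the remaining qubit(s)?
|11⟩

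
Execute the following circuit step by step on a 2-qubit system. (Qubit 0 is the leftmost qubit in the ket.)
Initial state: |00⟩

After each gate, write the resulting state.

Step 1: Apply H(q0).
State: 1/√2|00⟩ + 1/√2|10⟩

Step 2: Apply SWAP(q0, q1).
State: 1/√2|00⟩ + 1/√2|01⟩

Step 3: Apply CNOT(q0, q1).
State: 1/√2|00⟩ + 1/√2|01⟩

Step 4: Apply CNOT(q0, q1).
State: 1/√2|00⟩ + 1/√2|01⟩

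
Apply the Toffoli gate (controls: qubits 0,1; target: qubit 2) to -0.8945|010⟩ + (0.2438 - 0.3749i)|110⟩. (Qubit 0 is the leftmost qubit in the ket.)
-0.8945|010⟩ + (0.2438 - 0.3749i)|111⟩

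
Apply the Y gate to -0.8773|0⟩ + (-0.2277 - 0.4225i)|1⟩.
(-0.4225 + 0.2277i)|0⟩ - 0.8773i|1⟩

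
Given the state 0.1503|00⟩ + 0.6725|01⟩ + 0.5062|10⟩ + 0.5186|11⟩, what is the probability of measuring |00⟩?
0.02259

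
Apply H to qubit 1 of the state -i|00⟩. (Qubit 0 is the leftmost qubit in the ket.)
-(1/√2)i|00⟩ - (1/√2)i|01⟩

H on qubit 1 mixes each pair of kets that differ only in qubit 1: amplitudes (a, b) of (|…0…⟩, |…1…⟩) become ((a + b)/√2, (a − b)/√2). Kets absent from the input have amplitude 0.
(|00⟩, |01⟩): (a, b) = (-i, 0) → (-(1/√2)i, -(1/√2)i)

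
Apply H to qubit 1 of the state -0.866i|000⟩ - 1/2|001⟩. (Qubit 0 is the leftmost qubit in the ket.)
-0.6124i|000⟩ - 1/√8|001⟩ - 0.6124i|010⟩ - 1/√8|011⟩

H on qubit 1 mixes each pair of kets that differ only in qubit 1: amplitudes (a, b) of (|…0…⟩, |…1…⟩) become ((a + b)/√2, (a − b)/√2). Kets absent from the input have amplitude 0.
(|000⟩, |010⟩): (a, b) = (-0.866i, 0) → (-0.6124i, -0.6124i)
(|001⟩, |011⟩): (a, b) = (-1/2, 0) → (-1/√8, -1/√8)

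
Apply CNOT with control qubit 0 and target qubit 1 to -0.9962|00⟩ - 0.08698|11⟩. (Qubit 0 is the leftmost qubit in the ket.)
-0.9962|00⟩ - 0.08698|10⟩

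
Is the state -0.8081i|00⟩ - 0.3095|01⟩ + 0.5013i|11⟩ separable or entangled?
Entangled

Writing the state as a|00⟩ + b|01⟩ + c|10⟩ + d|11⟩, it is a product state iff ad − bc = 0.
Here (a, b, c, d) = (-0.8081i, -0.3095, 0, 0.5013i): ad − bc = (-0.8081i)(0.5013i) − (-0.3095)(0) = 0.4051 ≠ 0, so the state is entangled.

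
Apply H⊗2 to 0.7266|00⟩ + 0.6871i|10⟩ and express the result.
(0.3633 + 0.3436i)|00⟩ + (0.3633 + 0.3436i)|01⟩ + (0.3633 - 0.3436i)|10⟩ + (0.3633 - 0.3436i)|11⟩

H⊗2 gives amp(|y⟩) = (1/2) Σ_x (−1)^(x·y) amp(|x⟩), where x·y is the number of positions in which both x and y have a 1.
|00⟩: (0.7266 + 0.6871i)/2 = (0.3633 + 0.3436i)
|01⟩: (0.7266 + 0.6871i)/2 = (0.3633 + 0.3436i)
|10⟩: (0.7266 - 0.6871i)/2 = (0.3633 - 0.3436i)
|11⟩: (0.7266 - 0.6871i)/2 = (0.3633 - 0.3436i)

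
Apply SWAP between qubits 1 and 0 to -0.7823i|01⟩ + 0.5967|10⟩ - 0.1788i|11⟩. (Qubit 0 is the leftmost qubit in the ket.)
0.5967|01⟩ - 0.7823i|10⟩ - 0.1788i|11⟩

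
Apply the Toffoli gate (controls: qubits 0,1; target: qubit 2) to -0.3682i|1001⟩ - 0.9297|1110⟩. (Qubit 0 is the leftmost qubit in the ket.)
-0.3682i|1001⟩ - 0.9297|1100⟩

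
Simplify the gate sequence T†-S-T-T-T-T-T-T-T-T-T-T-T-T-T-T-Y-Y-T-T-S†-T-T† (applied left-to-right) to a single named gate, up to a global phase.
T†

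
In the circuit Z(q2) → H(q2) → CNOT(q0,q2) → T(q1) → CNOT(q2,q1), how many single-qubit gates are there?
3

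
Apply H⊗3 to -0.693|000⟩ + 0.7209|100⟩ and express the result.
0.009864|000⟩ + 0.009864|001⟩ + 0.009864|010⟩ + 0.009864|011⟩ - 0.4999|100⟩ - 0.4999|101⟩ - 0.4999|110⟩ - 0.4999|111⟩

H⊗3 gives amp(|y⟩) = (1/2√2) Σ_x (−1)^(x·y) amp(|x⟩), where x·y is the number of positions in which both x and y have a 1.
|000⟩: (-0.693 + 0.7209)/(2√2) = 0.009864
|001⟩: (-0.693 + 0.7209)/(2√2) = 0.009864
|010⟩: (-0.693 + 0.7209)/(2√2) = 0.009864
|011⟩: (-0.693 + 0.7209)/(2√2) = 0.009864
|100⟩: (-0.693 - 0.7209)/(2√2) = -0.4999
|101⟩: (-0.693 - 0.7209)/(2√2) = -0.4999
|110⟩: (-0.693 - 0.7209)/(2√2) = -0.4999
|111⟩: (-0.693 - 0.7209)/(2√2) = -0.4999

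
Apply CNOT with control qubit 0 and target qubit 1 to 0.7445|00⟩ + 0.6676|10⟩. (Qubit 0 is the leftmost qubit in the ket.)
0.7445|00⟩ + 0.6676|11⟩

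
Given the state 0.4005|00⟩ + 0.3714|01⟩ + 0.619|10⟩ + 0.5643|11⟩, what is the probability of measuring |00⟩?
0.1604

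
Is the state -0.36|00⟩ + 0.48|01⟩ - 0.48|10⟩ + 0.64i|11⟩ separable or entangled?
Entangled

Writing the state as a|00⟩ + b|01⟩ + c|10⟩ + d|11⟩, it is a product state iff ad − bc = 0.
Here (a, b, c, d) = (-0.36, 0.48, -0.48, 0.64i): ad − bc = (-0.36)(0.64i) − (0.48)(-0.48) = (0.2304 - 0.2304i) ≠ 0, so the state is entangled.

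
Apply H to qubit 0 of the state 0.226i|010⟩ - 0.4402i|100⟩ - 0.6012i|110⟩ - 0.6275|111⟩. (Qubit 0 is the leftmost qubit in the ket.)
-0.3113i|000⟩ - 0.2653i|010⟩ - 0.4437|011⟩ + 0.3113i|100⟩ + 0.5849i|110⟩ + 0.4437|111⟩

H on qubit 0 mixes each pair of kets that differ only in qubit 0: amplitudes (a, b) of (|…0…⟩, |…1…⟩) become ((a + b)/√2, (a − b)/√2). Kets absent from the input have amplitude 0.
(|000⟩, |100⟩): (a, b) = (0, -0.4402i) → (-0.3113i, 0.3113i)
(|010⟩, |110⟩): (a, b) = (0.226i, -0.6012i) → (-0.2653i, 0.5849i)
(|011⟩, |111⟩): (a, b) = (0, -0.6275) → (-0.4437, 0.4437)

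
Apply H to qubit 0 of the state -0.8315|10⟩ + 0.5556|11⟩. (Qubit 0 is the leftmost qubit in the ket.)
-0.588|00⟩ + 0.3929|01⟩ + 0.588|10⟩ - 0.3929|11⟩

H on qubit 0 mixes each pair of kets that differ only in qubit 0: amplitudes (a, b) of (|…0…⟩, |…1…⟩) become ((a + b)/√2, (a − b)/√2). Kets absent from the input have amplitude 0.
(|00⟩, |10⟩): (a, b) = (0, -0.8315) → (-0.588, 0.588)
(|01⟩, |11⟩): (a, b) = (0, 0.5556) → (0.3929, -0.3929)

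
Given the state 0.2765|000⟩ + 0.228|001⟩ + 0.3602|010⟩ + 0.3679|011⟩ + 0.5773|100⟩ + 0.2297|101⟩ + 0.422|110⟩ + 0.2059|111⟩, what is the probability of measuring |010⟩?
0.1297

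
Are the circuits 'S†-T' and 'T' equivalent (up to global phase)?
No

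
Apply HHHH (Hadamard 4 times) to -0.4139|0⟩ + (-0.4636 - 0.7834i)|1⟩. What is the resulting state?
-0.4139|0⟩ + (-0.4636 - 0.7834i)|1⟩

H² = I, so an even number of Hadamards cancels: H^4 = I and the state is unchanged.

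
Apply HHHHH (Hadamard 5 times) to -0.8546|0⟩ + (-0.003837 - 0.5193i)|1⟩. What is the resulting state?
(-0.607 - 0.3672i)|0⟩ + (-0.6016 + 0.3672i)|1⟩

H² = I, so H^5 = H: a single Hadamard. With (a, b) = (-0.8546, (-0.003837 - 0.5193i)), H gives ((a + b)/√2, (a − b)/√2) = ((-0.607 - 0.3672i), (-0.6016 + 0.3672i)).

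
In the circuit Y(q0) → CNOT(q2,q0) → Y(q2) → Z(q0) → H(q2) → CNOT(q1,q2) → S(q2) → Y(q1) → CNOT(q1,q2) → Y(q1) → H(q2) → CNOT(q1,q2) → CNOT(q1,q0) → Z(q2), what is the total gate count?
14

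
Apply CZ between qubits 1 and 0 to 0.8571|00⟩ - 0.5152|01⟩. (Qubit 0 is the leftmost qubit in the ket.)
0.8571|00⟩ - 0.5152|01⟩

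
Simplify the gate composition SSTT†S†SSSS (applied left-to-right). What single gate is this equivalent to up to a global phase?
S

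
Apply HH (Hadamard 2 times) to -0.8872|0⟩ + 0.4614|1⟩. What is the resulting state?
-0.8872|0⟩ + 0.4614|1⟩

H² = I, so an even number of Hadamards cancels: H^2 = I and the state is unchanged.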